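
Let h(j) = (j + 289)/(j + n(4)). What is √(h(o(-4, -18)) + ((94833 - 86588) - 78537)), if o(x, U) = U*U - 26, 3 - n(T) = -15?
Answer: 3*I*√194969235/158 ≈ 265.12*I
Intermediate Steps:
n(T) = 18 (n(T) = 3 - 1*(-15) = 3 + 15 = 18)
o(x, U) = -26 + U² (o(x, U) = U² - 26 = -26 + U²)
h(j) = (289 + j)/(18 + j) (h(j) = (j + 289)/(j + 18) = (289 + j)/(18 + j))
√(h(o(-4, -18)) + ((94833 - 86588) - 78537)) = √((289 + (-26 + (-18)²))/(18 + (-26 + (-18)²)) + ((94833 - 86588) - 78537)) = √((289 + (-26 + 324))/(18 + (-26 + 324)) + (8245 - 78537)) = √((289 + 298)/(18 + 298) - 70292) = √(587/316 - 70292) = √(-22211685/316) = 3*I*√194969235/158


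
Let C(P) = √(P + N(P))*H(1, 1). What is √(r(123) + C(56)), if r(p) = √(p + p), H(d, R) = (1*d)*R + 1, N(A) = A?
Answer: √(√246 + 8*√7) ≈ 6.0704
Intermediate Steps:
H(d, R) = 1 + R*d (H(d, R) = d*R + 1 = R*d + 1 = 1 + R*d)
C(P) = 2*√2*√P (C(P) = √(P + P)*(1 + 1*1) = √(2*P)*(1 + 1) = (√2*√P)*2 = 2*√2*√P)
r(p) = √2*√p (r(p) = √(2*p) = √2*√p)
√(r(123) + C(56)) = √(√2*√123 + 2*√2*√56) = √(√246 + 2*√2*(2*√14)) = √(√246 + 8*√7)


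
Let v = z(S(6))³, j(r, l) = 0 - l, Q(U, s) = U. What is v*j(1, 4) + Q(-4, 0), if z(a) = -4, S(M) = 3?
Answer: 252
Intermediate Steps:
j(r, l) = -l
v = -64 (v = (-4)³ = -64)
v*j(1, 4) + Q(-4, 0) = -(-64)*4 - 4 = -64*(-4) - 4 = 256 - 4 = 252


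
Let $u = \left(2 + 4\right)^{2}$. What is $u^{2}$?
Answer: $1296$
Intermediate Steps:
$u = 36$ ($u = 6^{2} = 36$)
$u^{2} = 36^{2} = 1296$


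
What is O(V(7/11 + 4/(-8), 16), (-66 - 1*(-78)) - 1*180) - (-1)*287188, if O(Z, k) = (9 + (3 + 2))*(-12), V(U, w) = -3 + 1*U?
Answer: 287020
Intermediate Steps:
V(U, w) = -3 + U
O(Z, k) = -168 (O(Z, k) = (9 + 5)*(-12) = 14*(-12) = -168)
O(V(7/11 + 4/(-8), 16), (-66 - 1*(-78)) - 1*180) - (-1)*287188 = -168 - (-1)*287188 = -168 - 1*(-287188) = -168 + 287188 = 287020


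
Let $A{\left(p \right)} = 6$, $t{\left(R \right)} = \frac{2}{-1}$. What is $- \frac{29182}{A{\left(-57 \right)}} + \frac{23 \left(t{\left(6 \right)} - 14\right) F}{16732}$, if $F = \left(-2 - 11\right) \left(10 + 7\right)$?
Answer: $- \frac{60973157}{12549} \approx -4858.8$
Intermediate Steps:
$t{\left(R \right)} = -2$ ($t{\left(R \right)} = 2 \left(-1\right) = -2$)
$F = -221$ ($F = \left(-13\right) 17 = -221$)
$- \frac{29182}{A{\left(-57 \right)}} + \frac{23 \left(t{\left(6 \right)} - 14\right) F}{16732} = - \frac{29182}{6} + \frac{23 \left(-2 - 14\right) \left(-221\right)}{16732} = \left(-29182\right) \frac{1}{6} + 23 \left(-16\right) \left(-221\right) \frac{1}{16732} = - \frac{14591}{3} + \left(-368\right) \left(-221\right) \frac{1}{16732} = - \frac{14591}{3} + 81328 \cdot \frac{1}{16732} = - \frac{14591}{3} + \frac{20332}{4183} = - \frac{60973157}{12549}$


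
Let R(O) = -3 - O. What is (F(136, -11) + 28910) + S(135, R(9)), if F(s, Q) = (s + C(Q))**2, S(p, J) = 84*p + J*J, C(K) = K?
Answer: 56019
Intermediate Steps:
S(p, J) = J**2 + 84*p (S(p, J) = 84*p + J**2 = J**2 + 84*p)
F(s, Q) = (Q + s)**2 (F(s, Q) = (s + Q)**2 = (Q + s)**2)
(F(136, -11) + 28910) + S(135, R(9)) = ((-11 + 136)**2 + 28910) + ((-3 - 1*9)**2 + 84*135) = (125**2 + 28910) + ((-3 - 9)**2 + 11340) = (15625 + 28910) + ((-12)**2 + 11340) = 44535 + (144 + 11340) = 44535 + 11484 = 56019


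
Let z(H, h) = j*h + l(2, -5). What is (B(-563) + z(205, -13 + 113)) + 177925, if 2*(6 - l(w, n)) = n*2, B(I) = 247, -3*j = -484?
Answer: 582949/3 ≈ 1.9432e+5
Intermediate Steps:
j = 484/3 (j = -⅓*(-484) = 484/3 ≈ 161.33)
l(w, n) = 6 - n (l(w, n) = 6 - n*2/2 = 6 - n)
z(H, h) = 11 + 484*h/3 (z(H, h) = 484*h/3 + (6 - 1*(-5)) = 484*h/3 + (6 + 5) = 484*h/3 + 11 = 11 + 484*h/3)
(B(-563) + z(205, -13 + 113)) + 177925 = (247 + (11 + 484*(-13 + 113)/3)) + 177925 = (247 + (11 + (484/3)*100)) + 177925 = (247 + (11 + 48400/3)) + 177925 = (247 + 48433/3) + 177925 = 49174/3 + 177925 = 582949/3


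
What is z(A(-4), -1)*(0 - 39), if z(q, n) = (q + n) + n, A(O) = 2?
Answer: 0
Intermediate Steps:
z(q, n) = q + 2*n (z(q, n) = (n + q) + n = q + 2*n)
z(A(-4), -1)*(0 - 39) = (2 + 2*(-1))*(0 - 39) = (2 - 2)*(-39) = 0*(-39) = 0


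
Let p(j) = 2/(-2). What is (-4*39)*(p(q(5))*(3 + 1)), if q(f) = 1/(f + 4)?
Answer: 624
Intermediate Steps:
q(f) = 1/(4 + f)
p(j) = -1 (p(j) = 2*(-½) = -1)
(-4*39)*(p(q(5))*(3 + 1)) = (-4*39)*(-(3 + 1)) = -(-156)*4 = -156*(-4) = 624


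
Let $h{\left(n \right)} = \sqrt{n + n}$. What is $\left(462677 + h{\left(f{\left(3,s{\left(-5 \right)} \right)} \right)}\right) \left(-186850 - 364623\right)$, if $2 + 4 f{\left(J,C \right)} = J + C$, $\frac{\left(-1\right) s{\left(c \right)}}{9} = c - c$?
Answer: $-255153873221 - \frac{551473 \sqrt{2}}{2} \approx -2.5515 \cdot 10^{11}$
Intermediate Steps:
$s{\left(c \right)} = 0$ ($s{\left(c \right)} = - 9 \left(c - c\right) = \left(-9\right) 0 = 0$)
$f{\left(J,C \right)} = - \frac{1}{2} + \frac{C}{4} + \frac{J}{4}$ ($f{\left(J,C \right)} = - \frac{1}{2} + \frac{J + C}{4} = - \frac{1}{2} + \frac{C + J}{4} = - \frac{1}{2} + \left(\frac{C}{4} + \frac{J}{4}\right) = - \frac{1}{2} + \frac{C}{4} + \frac{J}{4}$)
$h{\left(n \right)} = \sqrt{2} \sqrt{n}$ ($h{\left(n \right)} = \sqrt{2 n} = \sqrt{2} \sqrt{n}$)
$\left(462677 + h{\left(f{\left(3,s{\left(-5 \right)} \right)} \right)}\right) \left(-186850 - 364623\right) = \left(462677 + \sqrt{2} \sqrt{- \frac{1}{2} + \frac{1}{4} \cdot 0 + \frac{1}{4} \cdot 3}\right) \left(-186850 - 364623\right) = \left(462677 + \sqrt{2} \sqrt{- \frac{1}{2} + 0 + \frac{3}{4}}\right) \left(-551473\right) = \left(462677 + \frac{\sqrt{2}}{2}\right) \left(-551473\right) = -255153873221 - \frac{551473 \sqrt{2}}{2}$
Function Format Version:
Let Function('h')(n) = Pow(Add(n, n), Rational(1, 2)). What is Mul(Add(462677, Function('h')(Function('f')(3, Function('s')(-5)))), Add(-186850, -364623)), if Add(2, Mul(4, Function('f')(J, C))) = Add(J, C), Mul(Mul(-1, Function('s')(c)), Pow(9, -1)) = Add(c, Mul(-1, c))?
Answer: Add(-255153873221, Mul(Rational(-551473, 2), Pow(2, Rational(1, 2)))) ≈ -2.5515e+11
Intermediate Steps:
Function('s')(c) = 0 (Function('s')(c) = Mul(-9, Add(c, Mul(-1, c))) = Mul(-9, 0) = 0)
Function('f')(J, C) = Add(Rational(-1, 2), Mul(Rational(1, 4), C), Mul(Rational(1, 4), J)) (Function('f')(J, C) = Add(Rational(-1, 2), Mul(Rational(1, 4), Add(J, C))) = Add(Rational(-1, 2), Mul(Rational(1, 4), Add(C, J))) = Add(Rational(-1, 2), Add(Mul(Rational(1, 4), C), Mul(Rational(1, 4), J))) = Add(Rational(-1, 2), Mul(Rational(1, 4), C), Mul(Rational(1, 4), J)))
Function('h')(n) = Mul(Pow(2, Rational(1, 2)), Pow(n, Rational(1, 2))) (Function('h')(n) = Pow(Mul(2, n), Rational(1, 2)) = Mul(Pow(2, Rational(1, 2)), Pow(n, Rational(1, 2))))
Mul(Add(462677, Function('h')(Function('f')(3, Function('s')(-5)))), Add(-186850, -364623)) = Mul(Add(462677, Mul(Pow(2, Rational(1, 2)), Pow(Add(Rational(-1, 2), Mul(Rational(1, 4), 0), Mul(Rational(1, 4), 3)), Rational(1, 2)))), Add(-186850, -364623)) = Mul(Add(462677, Mul(Pow(2, Rational(1, 2)), Pow(Add(Rational(-1, 2), 0, Rational(3, 4)), Rational(1, 2)))), -551473) = Mul(Add(462677, Mul(Pow(2, Rational(1, 2)), Pow(Rational(1, 4), Rational(1, 2)))), -551473) = Mul(Add(462677, Mul(Pow(2, Rational(1, 2)), Rational(1, 2))), -551473) = Mul(Add(462677, Mul(Rational(1, 2), Pow(2, Rational(1, 2)))), -551473) = Add(-255153873221, Mul(Rational(-551473, 2), Pow(2, Rational(1, 2))))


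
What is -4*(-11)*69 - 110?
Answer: 2926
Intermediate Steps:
-4*(-11)*69 - 110 = 44*69 - 110 = 3036 - 110 = 2926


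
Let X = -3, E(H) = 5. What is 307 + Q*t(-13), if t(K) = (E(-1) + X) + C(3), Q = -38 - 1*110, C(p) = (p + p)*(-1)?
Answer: 899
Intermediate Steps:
C(p) = -2*p (C(p) = (2*p)*(-1) = -2*p)
Q = -148 (Q = -38 - 110 = -148)
t(K) = -4 (t(K) = (5 - 3) - 2*3 = 2 - 6 = -4)
307 + Q*t(-13) = 307 - 148*(-4) = 307 + 592 = 899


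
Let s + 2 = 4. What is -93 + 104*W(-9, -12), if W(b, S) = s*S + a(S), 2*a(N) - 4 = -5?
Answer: -2641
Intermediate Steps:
s = 2 (s = -2 + 4 = 2)
a(N) = -1/2 (a(N) = 2 + (1/2)*(-5) = 2 - 5/2 = -1/2)
W(b, S) = -1/2 + 2*S (W(b, S) = 2*S - 1/2 = -1/2 + 2*S)
-93 + 104*W(-9, -12) = -93 + 104*(-1/2 + 2*(-12)) = -93 + 104*(-1/2 - 24) = -93 + 104*(-49/2) = -93 - 2548 = -2641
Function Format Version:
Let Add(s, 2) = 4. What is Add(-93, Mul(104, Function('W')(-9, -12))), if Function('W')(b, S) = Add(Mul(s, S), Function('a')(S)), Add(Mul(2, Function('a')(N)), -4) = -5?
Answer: -2641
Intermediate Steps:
s = 2 (s = Add(-2, 4) = 2)
Function('a')(N) = Rational(-1, 2) (Function('a')(N) = Add(2, Mul(Rational(1, 2), -5)) = Add(2, Rational(-5, 2)) = Rational(-1, 2))
Function('W')(b, S) = Add(Rational(-1, 2), Mul(2, S)) (Function('W')(b, S) = Add(Mul(2, S), Rational(-1, 2)) = Add(Rational(-1, 2), Mul(2, S)))
Add(-93, Mul(104, Function('W')(-9, -12))) = Add(-93, Mul(104, Add(Rational(-1, 2), Mul(2, -12)))) = Add(-93, Mul(104, Add(Rational(-1, 2), -24))) = Add(-93, Mul(104, Rational(-49, 2))) = Add(-93, -2548) = -2641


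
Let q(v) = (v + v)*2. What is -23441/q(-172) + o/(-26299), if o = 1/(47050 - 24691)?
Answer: 13783761371693/404557306608 ≈ 34.071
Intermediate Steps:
q(v) = 4*v (q(v) = (2*v)*2 = 4*v)
o = 1/22359 ≈ 4.4725e-5
-23441/q(-172) + o/(-26299) = -23441/(4*(-172)) + (1/22359)/(-26299) = -23441/(-688) + (1/22359)*(-1/26299) = -23441*(-1/688) - 1/588019341 = 23441/688 - 1/588019341 = 13783761371693/404557306608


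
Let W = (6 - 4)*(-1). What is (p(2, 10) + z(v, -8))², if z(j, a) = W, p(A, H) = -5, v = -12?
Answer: 49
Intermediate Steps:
W = -2 (W = 2*(-1) = -2)
z(j, a) = -2
(p(2, 10) + z(v, -8))² = (-5 - 2)² = (-7)² = 49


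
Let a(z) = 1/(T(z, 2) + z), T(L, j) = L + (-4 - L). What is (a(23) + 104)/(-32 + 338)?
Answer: 659/1938 ≈ 0.34004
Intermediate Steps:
T(L, j) = -4
a(z) = 1/(-4 + z)
(a(23) + 104)/(-32 + 338) = (1/(-4 + 23) + 104)/(-32 + 338) = (1/19 + 104)/306 = (1/19 + 104)*(1/306) = (1977/19)*(1/306) = 659/1938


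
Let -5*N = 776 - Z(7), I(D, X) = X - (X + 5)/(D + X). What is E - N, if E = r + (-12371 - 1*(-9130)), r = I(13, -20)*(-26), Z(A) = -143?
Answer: -86852/35 ≈ -2481.5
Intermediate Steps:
I(D, X) = X - (5 + X)/(D + X)
N = -919/5 (N = -(776 - 1*(-143))/5 = -(776 + 143)/5 = -⅕*919 = -919/5 ≈ -183.80)
r = 4030/7 (r = ((-5 + (-20)² - 1*(-20) + 13*(-20))/(13 - 20))*(-26) = ((-5 + 400 + 20 - 260)/(-7))*(-26) = -⅐*155*(-26) = -155/7*(-26) = 4030/7 ≈ 575.71)
E = -18657/7 (E = 4030/7 + (-12371 - 1*(-9130)) = 4030/7 + (-12371 + 9130) = 4030/7 - 3241 = -18657/7 ≈ -2665.3)
E - N = -18657/7 - 1*(-919/5) = -18657/7 + 919/5 = -86852/35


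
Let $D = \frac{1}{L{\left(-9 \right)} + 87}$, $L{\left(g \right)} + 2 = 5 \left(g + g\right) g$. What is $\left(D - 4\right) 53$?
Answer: $- \frac{189687}{895} \approx -211.94$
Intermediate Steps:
$L{\left(g \right)} = -2 + 10 g^{2}$ ($L{\left(g \right)} = -2 + 5 \left(g + g\right) g = -2 + 5 \cdot 2 g g = -2 + 10 g g = -2 + 10 g^{2}$)
$D = \frac{1}{895}$ ($D = \frac{1}{\left(-2 + 10 \left(-9\right)^{2}\right) + 87} = \frac{1}{\left(-2 + 10 \cdot 81\right) + 87} = \frac{1}{\left(-2 + 810\right) + 87} = \frac{1}{808 + 87} = \frac{1}{895} \approx 0.0011173$)
$\left(D - 4\right) 53 = \left(\frac{1}{895} - 4\right) 53 = \left(- \frac{3579}{895}\right) 53 = - \frac{189687}{895}$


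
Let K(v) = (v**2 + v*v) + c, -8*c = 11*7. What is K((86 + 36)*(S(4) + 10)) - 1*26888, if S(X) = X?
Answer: 46461043/8 ≈ 5.8076e+6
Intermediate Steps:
c = -77/8 (c = -11*7/8 = -1/8*77 = -77/8 ≈ -9.6250)
K(v) = -77/8 + 2*v**2 (K(v) = (v**2 + v*v) - 77/8 = (v**2 + v**2) - 77/8 = 2*v**2 - 77/8 = -77/8 + 2*v**2)
K((86 + 36)*(S(4) + 10)) - 1*26888 = (-77/8 + 2*((86 + 36)*(4 + 10))**2) - 1*26888 = (-77/8 + 2*(122*14)**2) - 26888 = (-77/8 + 2*1708**2) - 26888 = (-77/8 + 2*2917264) - 26888 = (-77/8 + 5834528) - 26888 = 46676147/8 - 26888 = 46461043/8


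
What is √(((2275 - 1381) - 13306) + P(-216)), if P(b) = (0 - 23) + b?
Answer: I*√12651 ≈ 112.48*I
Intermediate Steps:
P(b) = -23 + b
√(((2275 - 1381) - 13306) + P(-216)) = √(((2275 - 1381) - 13306) + (-23 - 216)) = √((894 - 13306) - 239) = √(-12412 - 239) = √(-12651) = I*√12651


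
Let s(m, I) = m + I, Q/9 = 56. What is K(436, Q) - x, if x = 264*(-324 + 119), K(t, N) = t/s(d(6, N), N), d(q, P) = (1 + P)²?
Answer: 13829229916/255529 ≈ 54120.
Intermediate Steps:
Q = 504 (Q = 9*56 = 504)
s(m, I) = I + m
K(t, N) = t/(N + (1 + N)²)
x = -54120 (x = 264*(-205) = -54120)
K(436, Q) - x = 436/(504 + (1 + 504)²) - 1*(-54120) = 436/(504 + 505²) + 54120 = 436/(504 + 255025) + 54120 = 436/255529 + 54120 = 13829229916/255529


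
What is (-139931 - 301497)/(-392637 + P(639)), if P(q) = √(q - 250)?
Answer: 43330241409/38540953345 + 110357*√389/38540953345 ≈ 1.1243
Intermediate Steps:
P(q) = √(-250 + q)
(-139931 - 301497)/(-392637 + P(639)) = (-139931 - 301497)/(-392637 + √(-250 + 639)) = -441428/(-392637 + √389)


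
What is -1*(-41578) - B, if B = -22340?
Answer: 63918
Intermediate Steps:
-1*(-41578) - B = -1*(-41578) - 1*(-22340) = 41578 + 22340 = 63918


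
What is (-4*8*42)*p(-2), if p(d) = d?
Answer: 2688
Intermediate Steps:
(-4*8*42)*p(-2) = (-4*8*42)*(-2) = -32*42*(-2) = -1344*(-2) = 2688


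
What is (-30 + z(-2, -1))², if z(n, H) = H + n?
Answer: 1089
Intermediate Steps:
(-30 + z(-2, -1))² = (-30 + (-1 - 2))² = (-30 - 3)² = (-33)² = 1089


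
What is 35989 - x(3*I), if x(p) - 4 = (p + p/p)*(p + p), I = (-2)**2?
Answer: 35673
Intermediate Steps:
I = 4
x(p) = 4 + 2*p*(1 + p) (x(p) = 4 + (p + p/p)*(p + p) = 4 + (p + 1)*(2*p) = 4 + (1 + p)*(2*p) = 4 + 2*p*(1 + p))
35989 - x(3*I) = 35989 - (4 + 2*(3*4) + 2*(3*4)**2) = 35989 - (4 + 2*12 + 2*12**2) = 35989 - (4 + 24 + 2*144) = 35989 - (4 + 24 + 288) = 35989 - 1*316 = 35989 - 316 = 35673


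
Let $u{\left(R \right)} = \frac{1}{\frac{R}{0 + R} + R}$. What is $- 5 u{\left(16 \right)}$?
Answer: $- \frac{5}{17} \approx -0.29412$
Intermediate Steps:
$u{\left(R \right)} = \frac{1}{1 + R}$ ($u{\left(R \right)} = \frac{1}{\frac{R}{R} + R} = \frac{1}{1 + R}$)
$- 5 u{\left(16 \right)} = - \frac{5}{1 + 16} = - \frac{5}{17}$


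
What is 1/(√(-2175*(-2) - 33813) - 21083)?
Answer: -21083/444522352 - I*√29463/444522352 ≈ -4.7428e-5 - 3.8614e-7*I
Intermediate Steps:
1/(√(-2175*(-2) - 33813) - 21083) = 1/(√(4350 - 33813) - 21083) = 1/(√(-29463) - 21083) = 1/(I*√29463 - 21083) = 1/(-21083 + I*√29463)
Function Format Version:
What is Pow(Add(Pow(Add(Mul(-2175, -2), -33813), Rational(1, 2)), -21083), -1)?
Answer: Add(Rational(-21083, 444522352), Mul(Rational(-1, 444522352), I, Pow(29463, Rational(1, 2)))) ≈ Add(-4.7428e-5, Mul(-3.8614e-7, I))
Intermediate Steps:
Pow(Add(Pow(Add(Mul(-2175, -2), -33813), Rational(1, 2)), -21083), -1) = Pow(Add(Pow(Add(4350, -33813), Rational(1, 2)), -21083), -1) = Pow(Add(Pow(-29463, Rational(1, 2)), -21083), -1) = Pow(Add(Mul(I, Pow(29463, Rational(1, 2))), -21083), -1) = Pow(Add(-21083, Mul(I, Pow(29463, Rational(1, 2)))), -1)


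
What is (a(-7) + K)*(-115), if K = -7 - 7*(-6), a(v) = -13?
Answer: -2530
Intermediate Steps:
K = 35 (K = -7 + 42 = 35)
(a(-7) + K)*(-115) = (-13 + 35)*(-115) = 22*(-115) = -2530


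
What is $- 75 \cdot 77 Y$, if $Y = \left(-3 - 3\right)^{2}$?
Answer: $-207900$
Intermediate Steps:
$Y = 36$ ($Y = \left(-6\right)^{2} = 36$)
$- 75 \cdot 77 Y = - 75 \cdot 77 \cdot 36 = \left(-75\right) 2772 = -207900$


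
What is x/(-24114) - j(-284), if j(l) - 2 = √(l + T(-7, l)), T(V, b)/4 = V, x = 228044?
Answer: -138136/12057 - 2*I*√78 ≈ -11.457 - 17.664*I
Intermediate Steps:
T(V, b) = 4*V
j(l) = 2 + √(-28 + l) (j(l) = 2 + √(l + 4*(-7)) = 2 + √(l - 28) = 2 + √(-28 + l))
x/(-24114) - j(-284) = 228044/(-24114) - (2 + √(-28 - 284)) = 228044*(-1/24114) - (2 + √(-312)) = -114022/12057 - (2 + 2*I*√78) = -114022/12057 + (-2 - 2*I*√78) = -138136/12057 - 2*I*√78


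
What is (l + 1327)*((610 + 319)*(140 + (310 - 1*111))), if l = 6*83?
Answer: 574749075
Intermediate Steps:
l = 498
(l + 1327)*((610 + 319)*(140 + (310 - 1*111))) = (498 + 1327)*((610 + 319)*(140 + (310 - 1*111))) = 1825*(929*(140 + (310 - 111))) = 1825*(929*(140 + 199)) = 1825*(929*339) = 1825*314931 = 574749075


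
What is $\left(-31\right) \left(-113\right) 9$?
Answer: $31527$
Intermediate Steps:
$\left(-31\right) \left(-113\right) 9 = 3503 \cdot 9 = 31527$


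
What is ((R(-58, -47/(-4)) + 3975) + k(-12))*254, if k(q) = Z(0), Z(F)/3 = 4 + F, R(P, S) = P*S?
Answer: 839597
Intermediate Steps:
Z(F) = 12 + 3*F (Z(F) = 3*(4 + F) = 12 + 3*F)
k(q) = 12 (k(q) = 12 + 3*0 = 12 + 0 = 12)
((R(-58, -47/(-4)) + 3975) + k(-12))*254 = ((-(-2726)/(-4) + 3975) + 12)*254 = ((-(-2726)*(-1)/4 + 3975) + 12)*254 = ((-58*47/4 + 3975) + 12)*254 = ((-1363/2 + 3975) + 12)*254 = (6587/2 + 12)*254 = (6611/2)*254 = 839597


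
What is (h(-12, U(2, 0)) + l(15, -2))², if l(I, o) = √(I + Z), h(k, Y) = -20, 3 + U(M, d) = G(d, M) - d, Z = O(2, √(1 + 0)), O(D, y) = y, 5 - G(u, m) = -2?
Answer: 256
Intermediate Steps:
G(u, m) = 7 (G(u, m) = 5 - 1*(-2) = 5 + 2 = 7)
Z = 1 (Z = √(1 + 0) = √1 = 1)
U(M, d) = 4 - d (U(M, d) = -3 + (7 - d) = 4 - d)
l(I, o) = √(1 + I) (l(I, o) = √(I + 1) = √(1 + I))
(h(-12, U(2, 0)) + l(15, -2))² = (-20 + √(1 + 15))² = (-20 + √16)² = (-20 + 4)² = (-16)² = 256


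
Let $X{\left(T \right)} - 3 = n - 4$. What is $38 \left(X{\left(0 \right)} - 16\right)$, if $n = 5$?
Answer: $-456$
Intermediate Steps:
$X{\left(T \right)} = 4$ ($X{\left(T \right)} = 3 + \left(5 - 4\right) = 3 + 1 = 4$)
$38 \left(X{\left(0 \right)} - 16\right) = 38 \left(4 - 16\right) = 38 \left(-12\right) = -456$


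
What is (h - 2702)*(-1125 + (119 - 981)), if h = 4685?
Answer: -3940221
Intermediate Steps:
(h - 2702)*(-1125 + (119 - 981)) = (4685 - 2702)*(-1125 + (119 - 981)) = 1983*(-1125 - 862) = 1983*(-1987) = -3940221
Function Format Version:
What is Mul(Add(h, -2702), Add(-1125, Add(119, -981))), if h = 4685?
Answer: -3940221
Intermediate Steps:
Mul(Add(h, -2702), Add(-1125, Add(119, -981))) = Mul(Add(4685, -2702), Add(-1125, Add(119, -981))) = Mul(1983, Add(-1125, -862)) = Mul(1983, -1987) = -3940221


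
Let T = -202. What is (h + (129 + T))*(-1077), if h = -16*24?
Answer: 492189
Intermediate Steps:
h = -384
(h + (129 + T))*(-1077) = (-384 + (129 - 202))*(-1077) = (-384 - 73)*(-1077) = -457*(-1077) = 492189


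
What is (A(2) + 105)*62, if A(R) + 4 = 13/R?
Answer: 6665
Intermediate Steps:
A(R) = -4 + 13/R
(A(2) + 105)*62 = ((-4 + 13/2) + 105)*62 = (5/2 + 105)*62 = (215/2)*62 = 6665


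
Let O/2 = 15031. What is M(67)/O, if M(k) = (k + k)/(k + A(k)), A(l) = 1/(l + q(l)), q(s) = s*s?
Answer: 305252/4588257843 ≈ 6.6529e-5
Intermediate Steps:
O = 30062 (O = 2*15031 = 30062)
q(s) = s²
A(l) = 1/(l + l²)
M(k) = 2*k/(k + 1/(k*(1 + k))) (M(k) = (k + k)/(k + 1/(k*(1 + k))) = (2*k)/(k + 1/(k*(1 + k))) = 2*k/(k + 1/(k*(1 + k))))
M(67)/O = (2*67²*(1 + 67)/(1 + 67²*(1 + 67)))/30062 = (2*4489*68/(1 + 4489*68))*(1/30062) = (2*4489*68/(1 + 305252))*(1/30062) = (2*4489*68/305253)*(1/30062) = (2*4489*(1/305253)*68)*(1/30062) = (610504/305253)*(1/30062) = 305252/4588257843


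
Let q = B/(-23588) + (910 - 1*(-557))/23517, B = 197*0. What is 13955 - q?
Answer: 36464252/2613 ≈ 13955.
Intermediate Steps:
B = 0
q = 163/2613 (q = 0/(-23588) + (910 - 1*(-557))/23517 = 0*(-1/23588) + (910 + 557)*(1/23517) = 0 + 1467*(1/23517) = 0 + 163/2613 = 163/2613 ≈ 0.062380)
13955 - q = 13955 - 1*163/2613 = 13955 - 163/2613 = 36464252/2613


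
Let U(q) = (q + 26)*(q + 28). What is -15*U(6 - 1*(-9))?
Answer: -26445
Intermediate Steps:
U(q) = (26 + q)*(28 + q)
-15*U(6 - 1*(-9)) = -15*(728 + (6 - 1*(-9))**2 + 54*(6 - 1*(-9))) = -15*(728 + (6 + 9)**2 + 54*(6 + 9)) = -15*(728 + 15**2 + 54*15) = -15*(728 + 225 + 810) = -15*1763 = -26445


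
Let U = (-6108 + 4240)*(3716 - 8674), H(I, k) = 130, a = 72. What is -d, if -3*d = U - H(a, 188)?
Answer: 3087138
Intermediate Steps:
U = 9261544 (U = -1868*(-4958) = 9261544)
d = -3087138 (d = -(9261544 - 1*130)/3 = -(9261544 - 130)/3 = -⅓*9261414 = -3087138)
-d = -1*(-3087138) = 3087138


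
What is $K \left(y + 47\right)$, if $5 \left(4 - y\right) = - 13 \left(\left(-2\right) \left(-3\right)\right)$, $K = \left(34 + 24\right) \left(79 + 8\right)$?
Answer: $\frac{1680318}{5} \approx 3.3606 \cdot 10^{5}$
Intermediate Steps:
$K = 5046$ ($K = 58 \cdot 87 = 5046$)
$y = \frac{98}{5}$ ($y = 4 - \frac{\left(-13\right) \left(\left(-2\right) \left(-3\right)\right)}{5} = 4 - \frac{\left(-13\right) 6}{5} = 4 - - \frac{78}{5} = 4 + \frac{78}{5} = \frac{98}{5} \approx 19.6$)
$K \left(y + 47\right) = 5046 \left(\frac{98}{5} + 47\right) = 5046 \cdot \frac{333}{5} = \frac{1680318}{5}$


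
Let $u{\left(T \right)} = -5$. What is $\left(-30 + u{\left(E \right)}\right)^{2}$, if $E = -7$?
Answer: $1225$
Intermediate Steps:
$\left(-30 + u{\left(E \right)}\right)^{2} = \left(-30 - 5\right)^{2} = \left(-35\right)^{2} = 1225$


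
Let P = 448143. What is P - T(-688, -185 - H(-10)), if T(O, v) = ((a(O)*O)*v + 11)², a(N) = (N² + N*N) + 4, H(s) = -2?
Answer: -14206806662776174709098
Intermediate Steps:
a(N) = 4 + 2*N² (a(N) = (N² + N²) + 4 = 2*N² + 4 = 4 + 2*N²)
T(O, v) = (11 + O*v*(4 + 2*O²))² (T(O, v) = (((4 + 2*O²)*O)*v + 11)² = ((O*(4 + 2*O²))*v + 11)² = (O*v*(4 + 2*O²) + 11)² = (11 + O*v*(4 + 2*O²))²)
P - T(-688, -185 - H(-10)) = 448143 - (11 + 2*(-688)*(-185 - 1*(-2))*(2 + (-688)²))² = 448143 - (11 + 2*(-688)*(-185 + 2)*(2 + 473344))² = 448143 - (11 + 2*(-688)*(-183)*473346)² = 448143 - (11 + 119192309568)² = 448143 - 1*119192309579² = 448143 - 1*14206806662776175157241 = 448143 - 14206806662776175157241 = -14206806662776174709098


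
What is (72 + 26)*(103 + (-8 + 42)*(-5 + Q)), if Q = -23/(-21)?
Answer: -8750/3 ≈ -2916.7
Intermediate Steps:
Q = 23/21 (Q = -23*(-1/21) = 23/21 ≈ 1.0952)
(72 + 26)*(103 + (-8 + 42)*(-5 + Q)) = (72 + 26)*(103 + (-8 + 42)*(-5 + 23/21)) = 98*(103 + 34*(-82/21)) = 98*(103 - 2788/21) = 98*(-625/21) = -8750/3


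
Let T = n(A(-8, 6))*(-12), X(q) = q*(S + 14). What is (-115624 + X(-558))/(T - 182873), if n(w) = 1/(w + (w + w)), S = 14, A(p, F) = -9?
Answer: 1181232/1645853 ≈ 0.71770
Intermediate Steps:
X(q) = 28*q (X(q) = q*(14 + 14) = q*28 = 28*q)
n(w) = 1/(3*w) (n(w) = 1/(w + 2*w) = 1/(3*w))
T = 4/9 (T = ((1/3)/(-9))*(-12) = ((1/3)*(-1/9))*(-12) = -1/27*(-12) = 4/9 ≈ 0.44444)
(-115624 + X(-558))/(T - 182873) = (-115624 + 28*(-558))/(4/9 - 182873) = (-115624 - 15624)/(-1645853/9) = -131248*(-9/1645853) = 1181232/1645853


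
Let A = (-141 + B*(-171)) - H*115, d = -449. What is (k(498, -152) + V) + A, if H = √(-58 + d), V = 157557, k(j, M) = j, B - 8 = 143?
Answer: 132093 - 1495*I*√3 ≈ 1.3209e+5 - 2589.4*I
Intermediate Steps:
B = 151 (B = 8 + 143 = 151)
H = 13*I*√3 (H = √(-58 - 449) = √(-507) = 13*I*√3 ≈ 22.517*I)
A = -25962 - 1495*I*√3 (A = (-141 + 151*(-171)) - 13*I*√3*115 = (-141 - 25821) - 1495*I*√3 = -25962 - 1495*I*√3 ≈ -25962.0 - 2589.4*I)
(k(498, -152) + V) + A = (498 + 157557) + (-25962 - 1495*I*√3) = 158055 + (-25962 - 1495*I*√3) = 132093 - 1495*I*√3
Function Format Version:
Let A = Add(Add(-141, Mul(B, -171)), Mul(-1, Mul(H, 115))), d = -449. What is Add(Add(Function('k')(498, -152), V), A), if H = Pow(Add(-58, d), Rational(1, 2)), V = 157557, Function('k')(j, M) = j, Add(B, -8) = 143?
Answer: Add(132093, Mul(-1495, I, Pow(3, Rational(1, 2)))) ≈ Add(1.3209e+5, Mul(-2589.4, I))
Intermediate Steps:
B = 151 (B = Add(8, 143) = 151)
H = Mul(13, I, Pow(3, Rational(1, 2))) (H = Pow(Add(-58, -449), Rational(1, 2)) = Pow(-507, Rational(1, 2)) = Mul(13, I, Pow(3, Rational(1, 2))) ≈ Mul(22.517, I))
A = Add(-25962, Mul(-1495, I, Pow(3, Rational(1, 2)))) (A = Add(Add(-141, Mul(151, -171)), Mul(-1, Mul(Mul(13, I, Pow(3, Rational(1, 2))), 115))) = Add(Add(-141, -25821), Mul(-1, Mul(1495, I, Pow(3, Rational(1, 2))))) = Add(-25962, Mul(-1495, I, Pow(3, Rational(1, 2)))) ≈ Add(-25962., Mul(-2589.4, I)))
Add(Add(Function('k')(498, -152), V), A) = Add(Add(498, 157557), Add(-25962, Mul(-1495, I, Pow(3, Rational(1, 2))))) = Add(158055, Add(-25962, Mul(-1495, I, Pow(3, Rational(1, 2))))) = Add(132093, Mul(-1495, I, Pow(3, Rational(1, 2))))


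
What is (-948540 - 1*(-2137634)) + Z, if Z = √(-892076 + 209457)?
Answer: 1189094 + 7*I*√13931 ≈ 1.1891e+6 + 826.21*I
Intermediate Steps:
Z = 7*I*√13931 (Z = √(-682619) = 7*I*√13931 ≈ 826.21*I)
(-948540 - 1*(-2137634)) + Z = (-948540 - 1*(-2137634)) + 7*I*√13931 = (-948540 + 2137634) + 7*I*√13931 = 1189094 + 7*I*√13931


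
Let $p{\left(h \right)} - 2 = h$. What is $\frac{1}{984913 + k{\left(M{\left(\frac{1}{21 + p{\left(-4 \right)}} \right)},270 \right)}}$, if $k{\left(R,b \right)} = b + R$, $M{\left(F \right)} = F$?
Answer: $\frac{19}{18718478} \approx 1.015 \cdot 10^{-6}$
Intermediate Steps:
$p{\left(h \right)} = 2 + h$
$k{\left(R,b \right)} = R + b$
$\frac{1}{984913 + k{\left(M{\left(\frac{1}{21 + p{\left(-4 \right)}} \right)},270 \right)}} = \frac{1}{984913 + \left(\frac{1}{21 + \left(2 - 4\right)} + 270\right)} = \frac{1}{984913 + \left(\frac{1}{21 - 2} + 270\right)} = \frac{1}{984913 + \left(\frac{1}{19} + 270\right)} = \frac{1}{984913 + \frac{5131}{19}} = \frac{1}{\frac{18718478}{19}} = \frac{19}{18718478}$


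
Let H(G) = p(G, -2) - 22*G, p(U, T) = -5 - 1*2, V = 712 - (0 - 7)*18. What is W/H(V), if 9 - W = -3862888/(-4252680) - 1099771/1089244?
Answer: -5269900265611/10678972308200820 ≈ -0.00049348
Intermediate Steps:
V = 838 (V = 712 - (-7)*18 = 712 - 1*(-126) = 712 + 126 = 838)
p(U, T) = -7 (p(U, T) = -5 - 2 = -7)
W = 5269900265611/579025771740 (W = 9 - (-3862888/(-4252680) - 1099771/1089244) = 9 - (-3862888*(-1/4252680) - 1099771*1/1089244) = 9 - (482861/531585 - 1099771/1089244) = 9 - 1*(-58668319951/579025771740) = 9 + 58668319951/579025771740 = 5269900265611/579025771740 ≈ 9.1013)
H(G) = -7 - 22*G
W/H(V) = 5269900265611/(579025771740*(-7 - 22*838)) = 5269900265611/(579025771740*(-7 - 18436)) = (5269900265611/579025771740)/(-18443) = (5269900265611/579025771740)*(-1/18443) = -5269900265611/10678972308200820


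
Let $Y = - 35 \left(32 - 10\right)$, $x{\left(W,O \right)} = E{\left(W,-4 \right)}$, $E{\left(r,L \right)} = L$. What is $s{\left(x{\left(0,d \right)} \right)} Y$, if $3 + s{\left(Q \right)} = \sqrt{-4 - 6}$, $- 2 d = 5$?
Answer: $2310 - 770 i \sqrt{10} \approx 2310.0 - 2435.0 i$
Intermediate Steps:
$d = - \frac{5}{2}$ ($d = \left(- \frac{1}{2}\right) 5 = - \frac{5}{2} \approx -2.5$)
$x{\left(W,O \right)} = -4$
$s{\left(Q \right)} = -3 + i \sqrt{10}$ ($s{\left(Q \right)} = -3 + \sqrt{-4 - 6} = -3 + \sqrt{-10} = -3 + i \sqrt{10}$)
$Y = -770$ ($Y = \left(-35\right) 22 = -770$)
$s{\left(x{\left(0,d \right)} \right)} Y = \left(-3 + i \sqrt{10}\right) \left(-770\right) = 2310 - 770 i \sqrt{10}$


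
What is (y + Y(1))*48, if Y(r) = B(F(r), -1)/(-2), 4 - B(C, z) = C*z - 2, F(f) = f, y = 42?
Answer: 1848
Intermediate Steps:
B(C, z) = 6 - C*z (B(C, z) = 4 - (C*z - 2) = 4 - (-2 + C*z) = 4 + (2 - C*z) = 6 - C*z)
Y(r) = -3 - r/2 (Y(r) = (6 - 1*r*(-1))/(-2) = (6 + r)*(-1/2) = -3 - r/2)
(y + Y(1))*48 = (42 + (-3 - 1/2*1))*48 = (42 + (-3 - 1/2))*48 = (42 - 7/2)*48 = (77/2)*48 = 1848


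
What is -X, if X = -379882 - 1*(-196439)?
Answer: 183443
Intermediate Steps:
X = -183443 (X = -379882 + 196439 = -183443)
-X = -1*(-183443) = 183443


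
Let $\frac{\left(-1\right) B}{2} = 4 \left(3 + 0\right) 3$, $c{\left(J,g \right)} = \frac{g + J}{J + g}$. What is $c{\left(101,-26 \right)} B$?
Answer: $-72$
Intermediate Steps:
$c{\left(J,g \right)} = 1$ ($c{\left(J,g \right)} = \frac{J + g}{J + g} = 1$)
$B = -72$ ($B = - 2 \cdot 4 \left(3 + 0\right) 3 = - 2 \cdot 4 \cdot 3 \cdot 3 = - 2 \cdot 12 \cdot 3 = \left(-2\right) 36 = -72$)
$c{\left(101,-26 \right)} B = 1 \left(-72\right) = -72$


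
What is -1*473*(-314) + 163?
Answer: 148685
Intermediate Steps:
-1*473*(-314) + 163 = -473*(-314) + 163 = 148522 + 163 = 148685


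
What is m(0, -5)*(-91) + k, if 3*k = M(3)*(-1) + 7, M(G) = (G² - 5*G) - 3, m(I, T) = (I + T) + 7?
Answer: -530/3 ≈ -176.67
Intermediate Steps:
m(I, T) = 7 + I + T
M(G) = -3 + G² - 5*G
k = 16/3 (k = ((-3 + 3² - 5*3)*(-1) + 7)/3 = ((-3 + 9 - 15)*(-1) + 7)/3 = (-9*(-1) + 7)/3 = (9 + 7)/3 = (⅓)*16 = 16/3 ≈ 5.3333)
m(0, -5)*(-91) + k = (7 + 0 - 5)*(-91) + 16/3 = 2*(-91) + 16/3 = -182 + 16/3 = -530/3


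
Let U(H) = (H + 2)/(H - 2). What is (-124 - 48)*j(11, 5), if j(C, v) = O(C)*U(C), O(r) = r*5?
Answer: -122980/9 ≈ -13664.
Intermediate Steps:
O(r) = 5*r
U(H) = (2 + H)/(-2 + H)
j(C, v) = 5*C*(2 + C)/(-2 + C) (j(C, v) = (5*C)*((2 + C)/(-2 + C)) = 5*C*(2 + C)/(-2 + C))
(-124 - 48)*j(11, 5) = (-124 - 48)*(5*11*(2 + 11)/(-2 + 11)) = -860*11*13/9 = -172*715/9 = -122980/9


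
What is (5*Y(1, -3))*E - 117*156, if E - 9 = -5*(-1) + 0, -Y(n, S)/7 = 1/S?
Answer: -54266/3 ≈ -18089.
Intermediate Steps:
Y(n, S) = -7/S
E = 14 (E = 9 + (-5*(-1) + 0) = 9 + (5 + 0) = 9 + 5 = 14)
(5*Y(1, -3))*E - 117*156 = (5*(-7/(-3)))*14 - 117*156 = (5*(-7*(-⅓)))*14 - 18252 = (5*(7/3))*14 - 18252 = (35/3)*14 - 18252 = 490/3 - 18252 = -54266/3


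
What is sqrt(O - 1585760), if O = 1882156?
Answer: 2*sqrt(74099) ≈ 544.42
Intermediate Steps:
sqrt(O - 1585760) = sqrt(1882156 - 1585760) = sqrt(296396) = 2*sqrt(74099)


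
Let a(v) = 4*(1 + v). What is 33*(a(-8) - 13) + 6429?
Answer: 5076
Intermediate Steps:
a(v) = 4 + 4*v
33*(a(-8) - 13) + 6429 = 33*((4 + 4*(-8)) - 13) + 6429 = 33*((4 - 32) - 13) + 6429 = 33*(-28 - 13) + 6429 = 33*(-41) + 6429 = -1353 + 6429 = 5076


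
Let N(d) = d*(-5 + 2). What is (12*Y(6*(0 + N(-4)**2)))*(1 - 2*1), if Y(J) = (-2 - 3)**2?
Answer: -300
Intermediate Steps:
N(d) = -3*d (N(d) = d*(-3) = -3*d)
Y(J) = 25 (Y(J) = (-5)**2 = 25)
(12*Y(6*(0 + N(-4)**2)))*(1 - 2*1) = (12*25)*(1 - 2*1) = 300*(1 - 2) = 300*(-1) = -300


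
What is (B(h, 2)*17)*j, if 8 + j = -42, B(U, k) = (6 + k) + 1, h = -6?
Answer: -7650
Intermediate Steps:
B(U, k) = 7 + k
j = -50 (j = -8 - 42 = -50)
(B(h, 2)*17)*j = ((7 + 2)*17)*(-50) = (9*17)*(-50) = 153*(-50) = -7650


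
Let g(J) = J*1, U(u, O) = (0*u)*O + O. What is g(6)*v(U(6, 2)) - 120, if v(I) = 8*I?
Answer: -24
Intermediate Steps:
U(u, O) = O (U(u, O) = 0*O + O = 0 + O = O)
g(J) = J
g(6)*v(U(6, 2)) - 120 = 6*(8*2) - 120 = 6*16 - 120 = 96 - 120 = -24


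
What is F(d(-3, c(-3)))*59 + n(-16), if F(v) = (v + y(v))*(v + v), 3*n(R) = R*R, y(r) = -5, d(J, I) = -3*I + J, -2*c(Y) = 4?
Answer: -1868/3 ≈ -622.67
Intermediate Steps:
c(Y) = -2 (c(Y) = -1/2*4 = -2)
d(J, I) = J - 3*I
n(R) = R**2/3 (n(R) = (R*R)/3 = R**2/3)
F(v) = 2*v*(-5 + v) (F(v) = (v - 5)*(v + v) = (-5 + v)*(2*v) = 2*v*(-5 + v))
F(d(-3, c(-3)))*59 + n(-16) = (2*(-3 - 3*(-2))*(-5 + (-3 - 3*(-2))))*59 + (1/3)*(-16)**2 = (2*(-3 + 6)*(-5 + (-3 + 6)))*59 + (1/3)*256 = (2*3*(-5 + 3))*59 + 256/3 = (2*3*(-2))*59 + 256/3 = -12*59 + 256/3 = -708 + 256/3 = -1868/3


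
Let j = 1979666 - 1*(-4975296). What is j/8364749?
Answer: 6954962/8364749 ≈ 0.83146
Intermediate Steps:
j = 6954962 (j = 1979666 + 4975296 = 6954962)
j/8364749 = 6954962/8364749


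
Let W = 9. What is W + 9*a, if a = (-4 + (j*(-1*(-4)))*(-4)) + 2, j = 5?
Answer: -729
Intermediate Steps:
a = -82 (a = (-4 + (5*(-1*(-4)))*(-4)) + 2 = (-4 + (5*4)*(-4)) + 2 = (-4 + 20*(-4)) + 2 = (-4 - 80) + 2 = -84 + 2 = -82)
W + 9*a = 9 + 9*(-82) = 9 - 738 = -729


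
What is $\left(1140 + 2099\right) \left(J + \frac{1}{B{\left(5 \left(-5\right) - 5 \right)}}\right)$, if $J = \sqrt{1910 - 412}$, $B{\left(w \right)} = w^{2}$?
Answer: $\frac{3239}{900} + 3239 \sqrt{1498} \approx 1.2537 \cdot 10^{5}$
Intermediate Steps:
$J = \sqrt{1498} \approx 38.704$
$\left(1140 + 2099\right) \left(J + \frac{1}{B{\left(5 \left(-5\right) - 5 \right)}}\right) = \left(1140 + 2099\right) \left(\sqrt{1498} + \frac{1}{\left(5 \left(-5\right) - 5\right)^{2}}\right) = 3239 \left(\sqrt{1498} + \frac{1}{\left(-25 - 5\right)^{2}}\right) = 3239 \left(\sqrt{1498} + \frac{1}{\left(-30\right)^{2}}\right) = 3239 \left(\sqrt{1498} + \frac{1}{900}\right) = 3239 \left(\frac{1}{900} + \sqrt{1498}\right) = \frac{3239}{900} + 3239 \sqrt{1498}$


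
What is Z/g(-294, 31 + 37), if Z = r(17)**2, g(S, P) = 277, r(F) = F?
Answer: 289/277 ≈ 1.0433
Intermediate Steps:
Z = 289 (Z = 17**2 = 289)
Z/g(-294, 31 + 37) = 289/277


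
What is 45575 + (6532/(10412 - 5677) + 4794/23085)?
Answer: 332124110929/7287165 ≈ 45577.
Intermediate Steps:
45575 + (6532/(10412 - 5677) + 4794/23085) = 45575 + (6532/4735 + 4794*(1/23085)) = 45575 + (6532*(1/4735) + 1598/7695) = 45575 + (6532/4735 + 1598/7695) = 45575 + 11566054/7287165 = 332124110929/7287165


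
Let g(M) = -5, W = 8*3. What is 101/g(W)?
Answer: -101/5 ≈ -20.200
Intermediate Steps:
W = 24
101/g(W) = 101/(-5) = 101*(-⅕) = -101/5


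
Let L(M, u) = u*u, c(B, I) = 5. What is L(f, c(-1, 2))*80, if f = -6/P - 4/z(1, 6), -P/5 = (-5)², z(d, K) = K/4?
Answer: 2000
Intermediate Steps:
z(d, K) = K/4 (z(d, K) = K*(¼) = K/4)
P = -125 (P = -5*(-5)² = -5*25 = -125)
f = -982/375 (f = -6/(-125) - 4/((¼)*6) = -6*(-1/125) - 4/3/2 = 6/125 - 4*⅔ = 6/125 - 8/3 = -982/375 ≈ -2.6187)
L(M, u) = u²
L(f, c(-1, 2))*80 = 5²*80 = 25*80 = 2000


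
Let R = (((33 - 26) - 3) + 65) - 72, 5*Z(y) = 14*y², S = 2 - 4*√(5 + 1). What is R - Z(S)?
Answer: -283 + 224*√6/5 ≈ -173.26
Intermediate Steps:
S = 2 - 4*√6 ≈ -7.7980
Z(y) = 14*y²/5 (Z(y) = (14*y²)/5 = 14*y²/5)
R = -3 (R = ((7 - 3) + 65) - 72 = (4 + 65) - 72 = 69 - 72 = -3)
R - Z(S) = -3 - 14*(2 - 4*√6)²/5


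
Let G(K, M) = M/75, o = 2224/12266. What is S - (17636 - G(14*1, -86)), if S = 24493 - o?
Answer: 3153437737/459975 ≈ 6855.7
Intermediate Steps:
o = 1112/6133 (o = 2224*(1/12266) = 1112/6133 ≈ 0.18131)
G(K, M) = M/75 (G(K, M) = M*(1/75) = M/75)
S = 150214457/6133 (S = 24493 - 1*1112/6133 = 24493 - 1112/6133 = 150214457/6133 ≈ 24493.)
S - (17636 - G(14*1, -86)) = 150214457/6133 - (17636 - (-86)/75) = 150214457/6133 - (17636 - 1*(-86/75)) = 150214457/6133 - (17636 + 86/75) = 150214457/6133 - 1*1322786/75 = 150214457/6133 - 1322786/75 = 3153437737/459975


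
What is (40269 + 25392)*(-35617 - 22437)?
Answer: -3811883694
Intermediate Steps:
(40269 + 25392)*(-35617 - 22437) = 65661*(-58054) = -3811883694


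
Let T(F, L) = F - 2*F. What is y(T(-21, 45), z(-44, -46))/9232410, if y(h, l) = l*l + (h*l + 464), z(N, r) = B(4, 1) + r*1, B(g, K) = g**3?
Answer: 53/419655 ≈ 0.00012629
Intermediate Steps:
z(N, r) = 64 + r (z(N, r) = 4**3 + r*1 = 64 + r)
T(F, L) = -F
y(h, l) = 464 + l**2 + h*l (y(h, l) = l**2 + (464 + h*l) = 464 + l**2 + h*l)
y(T(-21, 45), z(-44, -46))/9232410 = (464 + (64 - 46)**2 + (-1*(-21))*(64 - 46))/9232410 = (464 + 18**2 + 21*18)*(1/9232410) = (464 + 324 + 378)*(1/9232410) = 1166*(1/9232410) = 53/419655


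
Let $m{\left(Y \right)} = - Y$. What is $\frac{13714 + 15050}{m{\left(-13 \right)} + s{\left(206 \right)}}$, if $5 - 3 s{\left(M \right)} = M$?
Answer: $- \frac{1598}{3} \approx -532.67$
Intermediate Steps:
$s{\left(M \right)} = \frac{5}{3} - \frac{M}{3}$
$\frac{13714 + 15050}{m{\left(-13 \right)} + s{\left(206 \right)}} = \frac{13714 + 15050}{\left(-1\right) \left(-13\right) + \left(\frac{5}{3} - \frac{206}{3}\right)} = \frac{28764}{13 + \left(\frac{5}{3} - \frac{206}{3}\right)} = \frac{28764}{13 - 67} = \frac{28764}{-54} = 28764 \left(- \frac{1}{54}\right) = - \frac{1598}{3}$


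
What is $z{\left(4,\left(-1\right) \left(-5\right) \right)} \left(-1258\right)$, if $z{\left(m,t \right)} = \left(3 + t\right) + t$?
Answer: $-16354$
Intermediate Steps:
$z{\left(m,t \right)} = 3 + 2 t$
$z{\left(4,\left(-1\right) \left(-5\right) \right)} \left(-1258\right) = \left(3 + 2 \left(\left(-1\right) \left(-5\right)\right)\right) \left(-1258\right) = \left(3 + 2 \cdot 5\right) \left(-1258\right) = \left(3 + 10\right) \left(-1258\right) = 13 \left(-1258\right) = -16354$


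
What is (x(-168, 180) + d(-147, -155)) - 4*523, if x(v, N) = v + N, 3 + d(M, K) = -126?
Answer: -2209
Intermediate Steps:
d(M, K) = -129 (d(M, K) = -3 - 126 = -129)
x(v, N) = N + v
(x(-168, 180) + d(-147, -155)) - 4*523 = ((180 - 168) - 129) - 4*523 = (12 - 129) - 2092 = -117 - 2092 = -2209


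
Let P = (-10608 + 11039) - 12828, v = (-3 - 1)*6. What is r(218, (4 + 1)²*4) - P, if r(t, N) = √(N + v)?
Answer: 12397 + 2*√19 ≈ 12406.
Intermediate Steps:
v = -24 (v = -4*6 = -24)
r(t, N) = √(-24 + N) (r(t, N) = √(N - 24) = √(-24 + N))
P = -12397 (P = 431 - 12828 = -12397)
r(218, (4 + 1)²*4) - P = √(-24 + (4 + 1)²*4) - 1*(-12397) = √(-24 + 5²*4) + 12397 = √(-24 + 25*4) + 12397 = √(-24 + 100) + 12397 = √76 + 12397 = 2*√19 + 12397 = 12397 + 2*√19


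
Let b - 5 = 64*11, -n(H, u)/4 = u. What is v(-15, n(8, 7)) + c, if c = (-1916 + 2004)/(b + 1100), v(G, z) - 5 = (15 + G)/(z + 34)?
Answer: 9133/1809 ≈ 5.0486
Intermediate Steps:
n(H, u) = -4*u
v(G, z) = 5 + (15 + G)/(34 + z) (v(G, z) = 5 + (15 + G)/(z + 34) = 5 + (15 + G)/(34 + z))
b = 709 (b = 5 + 64*11 = 5 + 704 = 709)
c = 88/1809 (c = (-1916 + 2004)/(709 + 1100) = 88/1809 ≈ 0.048646)
v(-15, n(8, 7)) + c = (185 - 15 + 5*(-4*7))/(34 - 4*7) + 88/1809 = (185 - 15 + 5*(-28))/(34 - 28) + 88/1809 = (185 - 15 - 140)/6 + 88/1809 = (1/6)*30 + 88/1809 = 5 + 88/1809 = 9133/1809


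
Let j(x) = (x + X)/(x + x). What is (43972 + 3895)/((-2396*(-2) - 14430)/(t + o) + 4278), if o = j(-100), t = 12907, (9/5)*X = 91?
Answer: 222419233003/19874723622 ≈ 11.191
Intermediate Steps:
X = 455/9 (X = (5/9)*91 = 455/9 ≈ 50.556)
j(x) = (455/9 + x)/(2*x) (j(x) = (x + 455/9)/(x + x) = (455/9 + x)/((2*x)) = (455/9 + x)*(1/(2*x)) = (455/9 + x)/(2*x))
o = 89/360 (o = (1/18)*(455 + 9*(-100))/(-100) = (1/18)*(-1/100)*(455 - 900) = (1/18)*(-1/100)*(-445) = 89/360 ≈ 0.24722)
(43972 + 3895)/((-2396*(-2) - 14430)/(t + o) + 4278) = (43972 + 3895)/((-2396*(-2) - 14430)/(12907 + 89/360) + 4278) = 47867/((4792 - 14430)/(4646609/360) + 4278) = 47867/(-9638*360/4646609 + 4278) = 47867/(-3469680/4646609 + 4278) = 47867/(19874723622/4646609) = 47867*(4646609/19874723622) = 222419233003/19874723622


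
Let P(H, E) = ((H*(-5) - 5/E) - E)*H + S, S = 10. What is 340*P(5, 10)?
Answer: -56950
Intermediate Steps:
P(H, E) = 10 + H*(-E - 5*H - 5/E) (P(H, E) = ((H*(-5) - 5/E) - E)*H + 10 = ((-5*H - 5/E) - E)*H + 10 = (-E - 5*H - 5/E)*H + 10 = H*(-E - 5*H - 5/E) + 10 = 10 + H*(-E - 5*H - 5/E))
340*P(5, 10) = 340*(10 - 5*5² - 1*10*5 - 5*5/10) = 340*(10 - 5*25 - 50 - 5*5*⅒) = 340*(10 - 125 - 50 - 5/2) = 340*(-335/2) = -56950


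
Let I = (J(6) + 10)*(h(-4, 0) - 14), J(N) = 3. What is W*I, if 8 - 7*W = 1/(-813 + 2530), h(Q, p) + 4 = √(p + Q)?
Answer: -3213990/12019 + 357110*I/12019 ≈ -267.41 + 29.712*I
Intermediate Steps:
h(Q, p) = -4 + √(Q + p) (h(Q, p) = -4 + √(p + Q) = -4 + √(Q + p))
W = 13735/12019 (W = 8/7 - 1/(7*(-813 + 2530)) = 8/7 - ⅐/1717 = 8/7 - ⅐*1/1717 = 8/7 - 1/12019 = 13735/12019 ≈ 1.1428)
I = -234 + 26*I (I = (3 + 10)*((-4 + √(-4 + 0)) - 14) = 13*((-4 + √(-4)) - 14) = 13*((-4 + 2*I) - 14) = 13*(-18 + 2*I) = -234 + 26*I ≈ -234.0 + 26.0*I)
W*I = 13735*(-234 + 26*I)/12019 = -3213990/12019 + 357110*I/12019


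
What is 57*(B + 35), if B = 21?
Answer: 3192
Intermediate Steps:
57*(B + 35) = 57*(21 + 35) = 57*56 = 3192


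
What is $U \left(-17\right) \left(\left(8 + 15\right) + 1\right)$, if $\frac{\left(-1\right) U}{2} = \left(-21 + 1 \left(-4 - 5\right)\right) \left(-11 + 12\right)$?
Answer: $-24480$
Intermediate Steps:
$U = 60$ ($U = - 2 \left(-21 + 1 \left(-4 - 5\right)\right) \left(-11 + 12\right) = - 2 \left(-21 + 1 \left(-9\right)\right) 1 = - 2 \left(-21 - 9\right) 1 = - 2 \left(\left(-30\right) 1\right) = \left(-2\right) \left(-30\right) = 60$)
$U \left(-17\right) \left(\left(8 + 15\right) + 1\right) = 60 \left(-17\right) \left(\left(8 + 15\right) + 1\right) = - 1020 \left(23 + 1\right) = \left(-1020\right) 24 = -24480$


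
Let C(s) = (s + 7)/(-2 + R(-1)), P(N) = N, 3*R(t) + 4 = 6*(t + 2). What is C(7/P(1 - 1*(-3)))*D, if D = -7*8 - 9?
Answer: 6825/16 ≈ 426.56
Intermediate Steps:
R(t) = 8/3 + 2*t (R(t) = -4/3 + (6*(t + 2))/3 = -4/3 + (6*(2 + t))/3 = -4/3 + (12 + 6*t)/3 = -4/3 + (4 + 2*t) = 8/3 + 2*t)
C(s) = -21/4 - 3*s/4 (C(s) = (s + 7)/(-2 + (8/3 + 2*(-1))) = (7 + s)/(-2 + (8/3 - 2)) = (7 + s)/(-2 + ⅔) = (7 + s)/(-4/3) = (7 + s)*(-¾) = -21/4 - 3*s/4)
D = -65 (D = -56 - 9 = -65)
C(7/P(1 - 1*(-3)))*D = (-21/4 - 21/(4*(1 - 1*(-3))))*(-65) = (-21/4 - 21/(4*(1 + 3)))*(-65) = (-21/4 - 21/(4*4))*(-65) = (-21/4 - ¾*7/4)*(-65) = (-21/4 - 21/16)*(-65) = -105/16*(-65) = 6825/16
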